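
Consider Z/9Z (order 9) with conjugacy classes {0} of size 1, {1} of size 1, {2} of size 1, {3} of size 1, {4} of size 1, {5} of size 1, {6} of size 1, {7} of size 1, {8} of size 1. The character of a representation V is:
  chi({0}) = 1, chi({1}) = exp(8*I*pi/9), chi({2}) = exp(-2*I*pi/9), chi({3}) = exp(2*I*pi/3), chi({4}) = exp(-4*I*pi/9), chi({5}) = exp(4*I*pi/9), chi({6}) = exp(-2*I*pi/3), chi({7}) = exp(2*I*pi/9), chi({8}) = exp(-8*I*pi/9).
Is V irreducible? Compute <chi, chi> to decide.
Irreducible: <chi, chi> = 1.

Proof sketch: <chi, chi> = (1/|G|) sum_C |C| * |chi(C)|^2 = (1/9)[1*|1|^2 + 1*|exp(8*I*pi/9)|^2 + 1*|exp(-2*I*pi/9)|^2 + 1*|exp(2*I*pi/3)|^2 + 1*|exp(-4*I*pi/9)|^2 + 1*|exp(4*I*pi/9)|^2 + 1*|exp(-2*I*pi/3)|^2 + 1*|exp(2*I*pi/9)|^2 + 1*|exp(-8*I*pi/9)|^2]
  = (1/9)[(1) + (1) + (1) + (1) + (1) + (1) + (1) + (1) + (1)] = 9/9 = 1.
(Exp terms are combined using exp(i*s)*conj(exp(i*t)) = exp(i*(s-t)), and sums of them are collapsed using the identity that for every m > 1 the m distinct m-th roots of unity sum to 0, e.g. 1 + exp(2*I*pi/3) + exp(-2*I*pi/3) = 0.)
A character is irreducible iff <chi, chi> = 1, so this representation is irreducible.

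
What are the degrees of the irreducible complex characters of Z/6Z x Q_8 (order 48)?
Dimensions: 1, 1, 1, 1, 1, 1, 1, 1, 1, 1, 1, 1, 1, 1, 1, 1, 1, 1, 1, 1, 1, 1, 1, 1, 2, 2, 2, 2, 2, 2

Proof sketch: There are 30 irreducibles (= number of conjugacy classes). Their dimensions d_i satisfy sum d_i^2 = |G| = 48: 1 + 1 + 1 + 1 + 1 + 1 + 1 + 1 + 1 + 1 + 1 + 1 + 1 + 1 + 1 + 1 + 1 + 1 + 1 + 1 + 1 + 1 + 1 + 1 + 4 + 4 + 4 + 4 + 4 + 4 = 48. (For the product with Z/6Z: each of the 6 1-dim characters of Z/6Z tensors with each irrep of Q_8, giving 6 copies of each Q_8-dimension.)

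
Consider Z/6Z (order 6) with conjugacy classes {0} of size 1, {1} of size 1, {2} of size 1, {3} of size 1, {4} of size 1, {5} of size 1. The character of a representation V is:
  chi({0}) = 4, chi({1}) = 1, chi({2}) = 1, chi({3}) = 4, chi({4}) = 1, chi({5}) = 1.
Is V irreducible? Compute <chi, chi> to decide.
Not irreducible (reducible): <chi, chi> = 6 > 1.

Proof sketch: <chi, chi> = (1/|G|) sum_C |C| * |chi(C)|^2 = (1/6)[1*|4|^2 + 1*|1|^2 + 1*|1|^2 + 1*|4|^2 + 1*|1|^2 + 1*|1|^2]
  = (1/6)[(16) + (1) + (1) + (16) + (1) + (1)] = 36/6 = 6.
(Exp terms are combined using exp(i*s)*conj(exp(i*t)) = exp(i*(s-t)), and sums of them are collapsed using the identity that for every m > 1 the m distinct m-th roots of unity sum to 0, e.g. 1 + exp(2*I*pi/3) + exp(-2*I*pi/3) = 0.)
A character is irreducible iff <chi, chi> = 1, so this representation is reducible.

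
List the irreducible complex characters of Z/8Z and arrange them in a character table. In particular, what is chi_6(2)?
Character table of Z/8Z (irreps indexed chi_0,...,chi_7 with chi_k(m) = zeta_8^(k*m), zeta_8 = exp(2*pi*i/8)):
  irrep \ class  {0} (size 1)  {1} (size 1)    {2} (size 1)  {3} (size 1)    {4} (size 1)  {5} (size 1)    {6} (size 1)  {7} (size 1)  
  chi_0          1             1               1             1               1             1               1             1             
  chi_1          1             exp(I*pi/4)     I             exp(3*I*pi/4)   -1            exp(-3*I*pi/4)  -I            exp(-I*pi/4)  
  chi_2          1             I               -1            -I              1             I               -1            -I            
  chi_3          1             exp(3*I*pi/4)   -I            exp(I*pi/4)     -1            exp(-I*pi/4)    I             exp(-3*I*pi/4)
  chi_4          1             -1              1             -1              1             -1              1             -1            
  chi_5          1             exp(-3*I*pi/4)  I             exp(-I*pi/4)    -1            exp(I*pi/4)     -I            exp(3*I*pi/4) 
  chi_6          1             -I              -1            I               1             -I              -1            I             
  chi_7          1             exp(-I*pi/4)    -I            exp(-3*I*pi/4)  -1            exp(3*I*pi/4)   I             exp(I*pi/4)   

Spot check: chi_6(2) = zeta_8^(6*2) = zeta_8^12 = -1.

Details: Z/8Z is abelian, so all 8 irreducible complex representations are 1-dimensional. They are given by chi_k(m) = zeta_8^(k*m) for k = 0,...,7. Row orthogonality: sum_m chi_k(m) conj(chi_l(m)) = 8 * [k = l].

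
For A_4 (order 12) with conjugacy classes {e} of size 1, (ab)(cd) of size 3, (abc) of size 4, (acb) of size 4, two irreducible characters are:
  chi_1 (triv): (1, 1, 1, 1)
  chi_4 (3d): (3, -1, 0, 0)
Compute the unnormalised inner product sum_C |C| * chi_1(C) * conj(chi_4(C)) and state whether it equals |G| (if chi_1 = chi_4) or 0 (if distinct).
Sum = 0; so <chi_1, chi_4> = 0 (distinct irreducibles are orthogonal).

Proof sketch: Compute term by term over conjugacy classes (|C| * chi_1(C) * conj(chi_4(C))):
  1*(1)*conj(3) + 3*(1)*conj(-1) + 4*(1)*conj(0) + 4*(1)*conj(0)
  = (3) + (-3) + (0) + (0)
  = 0.
(Exp terms are combined using exp(i*s)*conj(exp(i*t)) = exp(i*(s-t)), and sums of them are collapsed using the identity that for every m > 1 the m distinct m-th roots of unity sum to 0, e.g. 1 + exp(2*I*pi/3) + exp(-2*I*pi/3) = 0.)
Dividing by |G| = 12 gives 0/12 = 0, matching the row-orthogonality relation <chi_1, chi_4> = [chi_1 = chi_4].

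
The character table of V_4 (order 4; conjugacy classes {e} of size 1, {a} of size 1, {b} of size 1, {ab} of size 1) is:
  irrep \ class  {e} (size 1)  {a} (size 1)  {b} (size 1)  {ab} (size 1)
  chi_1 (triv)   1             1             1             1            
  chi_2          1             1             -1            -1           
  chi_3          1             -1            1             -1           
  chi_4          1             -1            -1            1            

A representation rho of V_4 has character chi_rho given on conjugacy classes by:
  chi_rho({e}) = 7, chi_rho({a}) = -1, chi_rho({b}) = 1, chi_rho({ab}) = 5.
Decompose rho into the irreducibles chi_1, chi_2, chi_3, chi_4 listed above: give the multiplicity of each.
Multiplicities: chi_1: 3, chi_2: 0, chi_3: 1, chi_4: 3.

Why: Use <chi_rho, chi> = (1/|G|) sum_C |C| * chi_rho(C) * conj(chi(C)) with |G| = 4 for each irreducible chi in the table:
  <chi_rho, chi_1> = (1/4)[1*(7)*conj(1) + 1*(-1)*conj(1) + 1*(1)*conj(1) + 1*(5)*conj(1)]
      = (1/4)[(7) + (-1) + (1) + (5)] = 12/4 = 3
  <chi_rho, chi_2> = (1/4)[1*(7)*conj(1) + 1*(-1)*conj(1) + 1*(1)*conj(-1) + 1*(5)*conj(-1)]
      = (1/4)[(7) + (-1) + (-1) + (-5)] = 0/4 = 0
  <chi_rho, chi_3> = (1/4)[1*(7)*conj(1) + 1*(-1)*conj(-1) + 1*(1)*conj(1) + 1*(5)*conj(-1)]
      = (1/4)[(7) + (1) + (1) + (-5)] = 4/4 = 1
  <chi_rho, chi_4> = (1/4)[1*(7)*conj(1) + 1*(-1)*conj(-1) + 1*(1)*conj(-1) + 1*(5)*conj(1)]
      = (1/4)[(7) + (1) + (-1) + (5)] = 12/4 = 3
Dimension check: dim(rho) = sum (mult * dim) = 3*1 + 0*1 + 1*1 + 3*1 = 7 = chi_rho(e) = 7.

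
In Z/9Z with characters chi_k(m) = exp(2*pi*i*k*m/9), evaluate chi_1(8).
chi_1(8) = zeta_9^8 = exp(-2*I*pi/9)

Proof sketch: chi_1(8) = zeta_9^(1*8) = zeta_9^8. Since zeta_9^9 = 1, this equals zeta_9^8 = exp(2*pi*i*8/9) = exp(-2*I*pi/9).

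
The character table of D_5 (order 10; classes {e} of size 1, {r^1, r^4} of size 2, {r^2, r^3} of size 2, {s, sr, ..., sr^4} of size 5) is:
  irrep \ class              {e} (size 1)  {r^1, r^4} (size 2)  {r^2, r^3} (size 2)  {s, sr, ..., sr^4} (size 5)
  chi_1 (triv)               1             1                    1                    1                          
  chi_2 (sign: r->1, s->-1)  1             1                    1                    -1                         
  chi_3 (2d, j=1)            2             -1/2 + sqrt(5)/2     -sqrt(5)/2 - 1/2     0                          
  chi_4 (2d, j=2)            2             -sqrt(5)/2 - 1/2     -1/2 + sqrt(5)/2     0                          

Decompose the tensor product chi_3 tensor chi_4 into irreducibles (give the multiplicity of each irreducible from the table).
chi_3 tensor chi_4 = chi_3 + chi_4 (all other irreducibles have multiplicity 0).

Details: The character of a tensor product is the pointwise product (chi_3 * chi_4)(C) = chi_3(C) * chi_4(C):
  {e}: (2)*(2), {r^1, r^4}: (-1/2 + sqrt(5)/2)*(-sqrt(5)/2 - 1/2), {r^2, r^3}: (-sqrt(5)/2 - 1/2)*(-1/2 + sqrt(5)/2), {s, sr, ..., sr^4}: (0)*(0)
so (chi_3 * chi_4) takes values
  {e} -> 4, {r^1, r^4} -> -1, {r^2, r^3} -> -1, {s, sr, ..., sr^4} -> 0.
Now take the inner product of this character with each irreducible chi from the table, <chi_3*chi_4, chi> = (1/10) sum_C |C| (chi_3*chi_4)(C) conj(chi(C)):
  <chi_3*chi_4, chi_1> = (1/10)[1*(4)*conj(1) + 2*(-1)*conj(1) + 2*(-1)*conj(1) + 5*(0)*conj(1)]
      = (1/10)[(4) + (-2) + (-2) + (0)] = 0/10 = 0
  <chi_3*chi_4, chi_2> = (1/10)[1*(4)*conj(1) + 2*(-1)*conj(1) + 2*(-1)*conj(1) + 5*(0)*conj(-1)]
      = (1/10)[(4) + (-2) + (-2) + (0)] = 0/10 = 0
  <chi_3*chi_4, chi_3> = (1/10)[1*(4)*conj(2) + 2*(-1)*conj(-1/2 + sqrt(5)/2) + 2*(-1)*conj(-sqrt(5)/2 - 1/2) + 5*(0)*conj(0)]
      = (1/10)[(8) + (1 - sqrt(5)) + (1 + sqrt(5)) + (0)] = 10/10 = 1
  <chi_3*chi_4, chi_4> = (1/10)[1*(4)*conj(2) + 2*(-1)*conj(-sqrt(5)/2 - 1/2) + 2*(-1)*conj(-1/2 + sqrt(5)/2) + 5*(0)*conj(0)]
      = (1/10)[(8) + (1 + sqrt(5)) + (1 - sqrt(5)) + (0)] = 10/10 = 1
Hence the multiplicities are chi_3: 1, chi_4: 1. Dimension check: dim(chi_3)*dim(chi_4) = 2*2 = 4 and sum (mult * dim) = 1*2 + 1*2 = 4.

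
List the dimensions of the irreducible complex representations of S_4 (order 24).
Dimensions: 1, 1, 2, 3, 3

Solution. There are 5 irreducibles (= number of conjugacy classes). Their dimensions d_i satisfy sum d_i^2 = |G| = 24: 1 + 1 + 4 + 9 + 9 = 24.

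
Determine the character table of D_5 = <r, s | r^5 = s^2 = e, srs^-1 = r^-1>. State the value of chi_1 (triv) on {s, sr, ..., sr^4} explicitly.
Conjugacy classes: {e} of size 1, {r^1, r^4} of size 2, {r^2, r^3} of size 2, {s, sr, ..., sr^4} of size 5.
Character table:
  irrep \ class              {e} (size 1)  {r^1, r^4} (size 2)  {r^2, r^3} (size 2)  {s, sr, ..., sr^4} (size 5)
  chi_1 (triv)               1             1                    1                    1                          
  chi_2 (sign: r->1, s->-1)  1             1                    1                    -1                         
  chi_3 (2d, j=1)            2             -1/2 + sqrt(5)/2     -sqrt(5)/2 - 1/2     0                          
  chi_4 (2d, j=2)            2             -sqrt(5)/2 - 1/2     -1/2 + sqrt(5)/2     0                          

Spot check: chi_1 (triv) on {s, sr, ..., sr^4} = 1.

Reasoning: D_5 has order 2*5 = 10 with 4 conjugacy classes, hence 4 irreducibles. Sum of squared dims 1 + 1 + 4 + 4 = 10 = |G|. Linear characters come from the abelianisation; the 2-dimensional irreps have character r^k -> 2*cos(2*pi*j*k/5), reflections -> 0.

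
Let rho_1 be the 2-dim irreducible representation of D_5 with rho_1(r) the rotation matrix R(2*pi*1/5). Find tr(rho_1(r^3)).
chi_{rho_1}(r^3) = 2*cos(2*pi*1*3/5) = -sqrt(5)/2 - 1/2

Why: rho_1(r^3) is rotation by angle 2*pi*1*3/5, whose trace is 2*cos(2*pi*1*3/5) = -sqrt(5)/2 - 1/2.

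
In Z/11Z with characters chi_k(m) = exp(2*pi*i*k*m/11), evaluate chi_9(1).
chi_9(1) = zeta_11^9 = exp(-4*I*pi/11)

Derivation: chi_9(1) = zeta_11^(9*1) = zeta_11^9. Since zeta_11^11 = 1, this equals zeta_11^9 = exp(2*pi*i*9/11) = exp(-4*I*pi/11).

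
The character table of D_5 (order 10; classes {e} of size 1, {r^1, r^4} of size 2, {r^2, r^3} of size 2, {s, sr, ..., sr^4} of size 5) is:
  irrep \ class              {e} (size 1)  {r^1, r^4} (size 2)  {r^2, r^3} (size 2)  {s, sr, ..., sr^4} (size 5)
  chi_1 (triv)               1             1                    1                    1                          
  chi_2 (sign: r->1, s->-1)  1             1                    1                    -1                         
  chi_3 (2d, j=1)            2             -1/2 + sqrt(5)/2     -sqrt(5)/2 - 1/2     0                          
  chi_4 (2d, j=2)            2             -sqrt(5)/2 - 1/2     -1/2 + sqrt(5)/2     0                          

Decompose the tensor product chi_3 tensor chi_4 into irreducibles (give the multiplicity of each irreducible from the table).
chi_3 tensor chi_4 = chi_3 + chi_4 (all other irreducibles have multiplicity 0).

Solution. The character of a tensor product is the pointwise product (chi_3 * chi_4)(C) = chi_3(C) * chi_4(C):
  {e}: (2)*(2), {r^1, r^4}: (-1/2 + sqrt(5)/2)*(-sqrt(5)/2 - 1/2), {r^2, r^3}: (-sqrt(5)/2 - 1/2)*(-1/2 + sqrt(5)/2), {s, sr, ..., sr^4}: (0)*(0)
so (chi_3 * chi_4) takes values
  {e} -> 4, {r^1, r^4} -> -1, {r^2, r^3} -> -1, {s, sr, ..., sr^4} -> 0.
Now take the inner product of this character with each irreducible chi from the table, <chi_3*chi_4, chi> = (1/10) sum_C |C| (chi_3*chi_4)(C) conj(chi(C)):
  <chi_3*chi_4, chi_1> = (1/10)[1*(4)*conj(1) + 2*(-1)*conj(1) + 2*(-1)*conj(1) + 5*(0)*conj(1)]
      = (1/10)[(4) + (-2) + (-2) + (0)] = 0/10 = 0
  <chi_3*chi_4, chi_2> = (1/10)[1*(4)*conj(1) + 2*(-1)*conj(1) + 2*(-1)*conj(1) + 5*(0)*conj(-1)]
      = (1/10)[(4) + (-2) + (-2) + (0)] = 0/10 = 0
  <chi_3*chi_4, chi_3> = (1/10)[1*(4)*conj(2) + 2*(-1)*conj(-1/2 + sqrt(5)/2) + 2*(-1)*conj(-sqrt(5)/2 - 1/2) + 5*(0)*conj(0)]
      = (1/10)[(8) + (1 - sqrt(5)) + (1 + sqrt(5)) + (0)] = 10/10 = 1
  <chi_3*chi_4, chi_4> = (1/10)[1*(4)*conj(2) + 2*(-1)*conj(-sqrt(5)/2 - 1/2) + 2*(-1)*conj(-1/2 + sqrt(5)/2) + 5*(0)*conj(0)]
      = (1/10)[(8) + (1 + sqrt(5)) + (1 - sqrt(5)) + (0)] = 10/10 = 1
Hence the multiplicities are chi_3: 1, chi_4: 1. Dimension check: dim(chi_3)*dim(chi_4) = 2*2 = 4 and sum (mult * dim) = 1*2 + 1*2 = 4.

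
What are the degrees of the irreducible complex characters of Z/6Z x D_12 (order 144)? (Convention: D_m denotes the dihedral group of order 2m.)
Dimensions: 1, 1, 1, 1, 1, 1, 1, 1, 1, 1, 1, 1, 1, 1, 1, 1, 1, 1, 1, 1, 1, 1, 1, 1, 2, 2, 2, 2, 2, 2, 2, 2, 2, 2, 2, 2, 2, 2, 2, 2, 2, 2, 2, 2, 2, 2, 2, 2, 2, 2, 2, 2, 2, 2

Derivation: There are 54 irreducibles (= number of conjugacy classes). Their dimensions d_i satisfy sum d_i^2 = |G| = 144: 1 + 1 + 1 + 1 + 1 + 1 + 1 + 1 + 1 + 1 + 1 + 1 + 1 + 1 + 1 + 1 + 1 + 1 + 1 + 1 + 1 + 1 + 1 + 1 + 4 + 4 + 4 + 4 + 4 + 4 + 4 + 4 + 4 + 4 + 4 + 4 + 4 + 4 + 4 + 4 + 4 + 4 + 4 + 4 + 4 + 4 + 4 + 4 + 4 + 4 + 4 + 4 + 4 + 4 = 144. (For the product with Z/6Z: each of the 6 1-dim characters of Z/6Z tensors with each irrep of D_12, giving 6 copies of each D_12-dimension.)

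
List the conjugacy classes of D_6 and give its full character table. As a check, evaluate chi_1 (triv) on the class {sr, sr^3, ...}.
Conjugacy classes: {e} of size 1, {r^3} of size 1, {r^1, r^5} of size 2, {r^2, r^4} of size 2, {s, sr^2, ...} of size 3, {sr, sr^3, ...} of size 3.
Character table:
  irrep \ class              {e} (size 1)  {r^3} (size 1)  {r^1, r^5} (size 2)  {r^2, r^4} (size 2)  {s, sr^2, ...} (size 3)  {sr, sr^3, ...} (size 3)
  chi_1 (triv)               1             1               1                    1                    1                        1                       
  chi_2 (sign: r->1, s->-1)  1             1               1                    1                    -1                       -1                      
  chi_3 (r->-1, s->1)        1             -1              -1                   1                    1                        -1                      
  chi_4 (r->-1, s->-1)       1             -1              -1                   1                    -1                       1                       
  chi_5 (2d, j=1)            2             -2              1                    -1                   0                        0                       
  chi_6 (2d, j=2)            2             2               -1                   -1                   0                        0                       

Spot check: chi_1 (triv) on {sr, sr^3, ...} = 1.

Solution. D_6 has order 2*6 = 12 with 6 conjugacy classes, hence 6 irreducibles. Sum of squared dims 1 + 1 + 1 + 1 + 4 + 4 = 12 = |G|. Linear characters come from the abelianisation; the 2-dimensional irreps have character r^k -> 2*cos(2*pi*j*k/6), reflections -> 0.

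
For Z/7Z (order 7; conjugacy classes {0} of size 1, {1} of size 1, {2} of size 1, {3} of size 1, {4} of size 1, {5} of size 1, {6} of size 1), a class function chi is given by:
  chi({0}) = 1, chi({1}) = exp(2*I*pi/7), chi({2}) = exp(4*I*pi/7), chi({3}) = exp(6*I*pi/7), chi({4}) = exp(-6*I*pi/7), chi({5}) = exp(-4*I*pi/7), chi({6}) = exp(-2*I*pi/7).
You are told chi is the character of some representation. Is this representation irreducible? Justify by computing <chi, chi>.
Irreducible: <chi, chi> = 1.

Justification: <chi, chi> = (1/|G|) sum_C |C| * |chi(C)|^2 = (1/7)[1*|1|^2 + 1*|exp(2*I*pi/7)|^2 + 1*|exp(4*I*pi/7)|^2 + 1*|exp(6*I*pi/7)|^2 + 1*|exp(-6*I*pi/7)|^2 + 1*|exp(-4*I*pi/7)|^2 + 1*|exp(-2*I*pi/7)|^2]
  = (1/7)[(1) + (1) + (1) + (1) + (1) + (1) + (1)] = 7/7 = 1.
(Exp terms are combined using exp(i*s)*conj(exp(i*t)) = exp(i*(s-t)), and sums of them are collapsed using the identity that for every m > 1 the m distinct m-th roots of unity sum to 0, e.g. 1 + exp(2*I*pi/3) + exp(-2*I*pi/3) = 0.)
A character is irreducible iff <chi, chi> = 1, so this representation is irreducible.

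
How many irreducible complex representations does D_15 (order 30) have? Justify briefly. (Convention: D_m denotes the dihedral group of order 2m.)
9

Why: The number of irreducible complex representations of a finite group equals its number of conjugacy classes. D_15 has 9 conjugacy classes ((n+3)/2 for n odd), so D_15 (order 30) has exactly 9 irreducible complex representations.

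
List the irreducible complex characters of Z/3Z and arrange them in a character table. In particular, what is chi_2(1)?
Character table of Z/3Z (irreps indexed chi_0,...,chi_2 with chi_k(m) = zeta_3^(k*m), zeta_3 = exp(2*pi*i/3)):
  irrep \ class  {0} (size 1)  {1} (size 1)    {2} (size 1)  
  chi_0          1             1               1             
  chi_1          1             exp(2*I*pi/3)   exp(-2*I*pi/3)
  chi_2          1             exp(-2*I*pi/3)  exp(2*I*pi/3) 

Spot check: chi_2(1) = zeta_3^(2*1) = zeta_3^2 = exp(-2*I*pi/3).

Why: Z/3Z is abelian, so all 3 irreducible complex representations are 1-dimensional. They are given by chi_k(m) = zeta_3^(k*m) for k = 0,...,2. Row orthogonality: sum_m chi_k(m) conj(chi_l(m)) = 3 * [k = l].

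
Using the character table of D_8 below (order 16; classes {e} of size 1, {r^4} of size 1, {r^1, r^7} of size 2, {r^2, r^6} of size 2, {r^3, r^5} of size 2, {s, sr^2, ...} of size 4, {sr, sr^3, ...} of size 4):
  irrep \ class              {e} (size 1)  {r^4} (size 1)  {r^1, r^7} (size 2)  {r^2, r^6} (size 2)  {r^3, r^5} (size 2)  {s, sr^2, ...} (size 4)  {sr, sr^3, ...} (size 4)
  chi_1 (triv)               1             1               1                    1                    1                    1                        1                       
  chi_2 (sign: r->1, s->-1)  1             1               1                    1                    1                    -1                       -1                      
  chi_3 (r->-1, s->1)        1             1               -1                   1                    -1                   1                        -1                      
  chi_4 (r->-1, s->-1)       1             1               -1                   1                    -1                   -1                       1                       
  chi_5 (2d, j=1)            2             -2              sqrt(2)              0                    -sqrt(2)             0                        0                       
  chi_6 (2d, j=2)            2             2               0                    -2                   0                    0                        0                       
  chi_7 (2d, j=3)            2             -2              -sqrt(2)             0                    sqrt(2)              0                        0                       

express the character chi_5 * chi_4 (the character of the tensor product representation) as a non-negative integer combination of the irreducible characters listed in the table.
chi_5 tensor chi_4 = chi_7 (all other irreducibles have multiplicity 0).

Working: The character of a tensor product is the pointwise product (chi_5 * chi_4)(C) = chi_5(C) * chi_4(C):
  {e}: (2)*(1), {r^4}: (-2)*(1), {r^1, r^7}: (sqrt(2))*(-1), {r^2, r^6}: (0)*(1), {r^3, r^5}: (-sqrt(2))*(-1), {s, sr^2, ...}: (0)*(-1), {sr, sr^3, ...}: (0)*(1)
so (chi_5 * chi_4) takes values
  {e} -> 2, {r^4} -> -2, {r^1, r^7} -> -sqrt(2), {r^2, r^6} -> 0, {r^3, r^5} -> sqrt(2), {s, sr^2, ...} -> 0, {sr, sr^3, ...} -> 0.
Now take the inner product of this character with each irreducible chi from the table, <chi_5*chi_4, chi> = (1/16) sum_C |C| (chi_5*chi_4)(C) conj(chi(C)):
  <chi_5*chi_4, chi_1> = (1/16)[1*(2)*conj(1) + 1*(-2)*conj(1) + 2*(-sqrt(2))*conj(1) + 2*(0)*conj(1) + 2*(sqrt(2))*conj(1) + 4*(0)*conj(1) + 4*(0)*conj(1)]
      = (1/16)[(2) + (-2) + (-2*sqrt(2)) + (0) + (2*sqrt(2)) + (0) + (0)] = 0/16 = 0
  <chi_5*chi_4, chi_2> = (1/16)[1*(2)*conj(1) + 1*(-2)*conj(1) + 2*(-sqrt(2))*conj(1) + 2*(0)*conj(1) + 2*(sqrt(2))*conj(1) + 4*(0)*conj(-1) + 4*(0)*conj(-1)]
      = (1/16)[(2) + (-2) + (-2*sqrt(2)) + (0) + (2*sqrt(2)) + (0) + (0)] = 0/16 = 0
  <chi_5*chi_4, chi_3> = (1/16)[1*(2)*conj(1) + 1*(-2)*conj(1) + 2*(-sqrt(2))*conj(-1) + 2*(0)*conj(1) + 2*(sqrt(2))*conj(-1) + 4*(0)*conj(1) + 4*(0)*conj(-1)]
      = (1/16)[(2) + (-2) + (2*sqrt(2)) + (0) + (-2*sqrt(2)) + (0) + (0)] = 0/16 = 0
  <chi_5*chi_4, chi_4> = (1/16)[1*(2)*conj(1) + 1*(-2)*conj(1) + 2*(-sqrt(2))*conj(-1) + 2*(0)*conj(1) + 2*(sqrt(2))*conj(-1) + 4*(0)*conj(-1) + 4*(0)*conj(1)]
      = (1/16)[(2) + (-2) + (2*sqrt(2)) + (0) + (-2*sqrt(2)) + (0) + (0)] = 0/16 = 0
  <chi_5*chi_4, chi_5> = (1/16)[1*(2)*conj(2) + 1*(-2)*conj(-2) + 2*(-sqrt(2))*conj(sqrt(2)) + 2*(0)*conj(0) + 2*(sqrt(2))*conj(-sqrt(2)) + 4*(0)*conj(0) + 4*(0)*conj(0)]
      = (1/16)[(4) + (4) + (-4) + (0) + (-4) + (0) + (0)] = 0/16 = 0
  <chi_5*chi_4, chi_6> = (1/16)[1*(2)*conj(2) + 1*(-2)*conj(2) + 2*(-sqrt(2))*conj(0) + 2*(0)*conj(-2) + 2*(sqrt(2))*conj(0) + 4*(0)*conj(0) + 4*(0)*conj(0)]
      = (1/16)[(4) + (-4) + (0) + (0) + (0) + (0) + (0)] = 0/16 = 0
  <chi_5*chi_4, chi_7> = (1/16)[1*(2)*conj(2) + 1*(-2)*conj(-2) + 2*(-sqrt(2))*conj(-sqrt(2)) + 2*(0)*conj(0) + 2*(sqrt(2))*conj(sqrt(2)) + 4*(0)*conj(0) + 4*(0)*conj(0)]
      = (1/16)[(4) + (4) + (4) + (0) + (4) + (0) + (0)] = 16/16 = 1
Hence the multiplicities are chi_7: 1. Dimension check: dim(chi_5)*dim(chi_4) = 2*1 = 2 and sum (mult * dim) = 1*2 = 2.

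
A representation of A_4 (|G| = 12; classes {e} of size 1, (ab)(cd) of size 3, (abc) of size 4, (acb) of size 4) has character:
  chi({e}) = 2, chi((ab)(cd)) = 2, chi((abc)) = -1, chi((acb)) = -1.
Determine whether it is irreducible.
Not irreducible (reducible): <chi, chi> = 2 > 1.

Solution. <chi, chi> = (1/|G|) sum_C |C| * |chi(C)|^2 = (1/12)[1*|2|^2 + 3*|2|^2 + 4*|-1|^2 + 4*|-1|^2]
  = (1/12)[(4) + (12) + (4) + (4)] = 24/12 = 2.
(Exp terms are combined using exp(i*s)*conj(exp(i*t)) = exp(i*(s-t)), and sums of them are collapsed using the identity that for every m > 1 the m distinct m-th roots of unity sum to 0, e.g. 1 + exp(2*I*pi/3) + exp(-2*I*pi/3) = 0.)
A character is irreducible iff <chi, chi> = 1, so this representation is reducible.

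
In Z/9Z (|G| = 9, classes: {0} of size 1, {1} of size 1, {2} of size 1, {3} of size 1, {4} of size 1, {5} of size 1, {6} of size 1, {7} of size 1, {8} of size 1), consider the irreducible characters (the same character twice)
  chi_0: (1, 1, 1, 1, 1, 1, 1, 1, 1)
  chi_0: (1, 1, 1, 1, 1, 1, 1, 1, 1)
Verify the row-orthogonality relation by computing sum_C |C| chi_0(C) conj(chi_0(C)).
Sum = 9 = |G| = 9; so <chi_0, chi_0> = 1 (norm-1 confirms irreducibility).

Argument: Compute term by term over conjugacy classes (|C| * chi_0(C) * conj(chi_0(C))):
  1*(1)*conj(1) + 1*(1)*conj(1) + 1*(1)*conj(1) + 1*(1)*conj(1) + 1*(1)*conj(1) + 1*(1)*conj(1) + 1*(1)*conj(1) + 1*(1)*conj(1) + 1*(1)*conj(1)
  = (1) + (1) + (1) + (1) + (1) + (1) + (1) + (1) + (1)
  = 9.
(Exp terms are combined using exp(i*s)*conj(exp(i*t)) = exp(i*(s-t)), and sums of them are collapsed using the identity that for every m > 1 the m distinct m-th roots of unity sum to 0, e.g. 1 + exp(2*I*pi/3) + exp(-2*I*pi/3) = 0.)
Dividing by |G| = 9 gives 9/9 = 1, matching the row-orthogonality relation <chi_0, chi_0> = [chi_0 = chi_0].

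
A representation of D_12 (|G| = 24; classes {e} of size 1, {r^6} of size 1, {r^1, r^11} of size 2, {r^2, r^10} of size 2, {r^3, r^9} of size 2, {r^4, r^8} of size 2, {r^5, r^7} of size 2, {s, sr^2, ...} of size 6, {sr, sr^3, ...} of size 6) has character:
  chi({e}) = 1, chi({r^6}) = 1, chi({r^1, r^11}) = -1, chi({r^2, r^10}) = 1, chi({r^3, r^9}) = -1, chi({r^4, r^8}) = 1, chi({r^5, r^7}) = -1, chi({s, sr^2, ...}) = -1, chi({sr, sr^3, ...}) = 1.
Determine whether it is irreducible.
Irreducible: <chi, chi> = 1.

Working: <chi, chi> = (1/|G|) sum_C |C| * |chi(C)|^2 = (1/24)[1*|1|^2 + 1*|1|^2 + 2*|-1|^2 + 2*|1|^2 + 2*|-1|^2 + 2*|1|^2 + 2*|-1|^2 + 6*|-1|^2 + 6*|1|^2]
  = (1/24)[(1) + (1) + (2) + (2) + (2) + (2) + (2) + (6) + (6)] = 24/24 = 1.
A character is irreducible iff <chi, chi> = 1, so this representation is irreducible.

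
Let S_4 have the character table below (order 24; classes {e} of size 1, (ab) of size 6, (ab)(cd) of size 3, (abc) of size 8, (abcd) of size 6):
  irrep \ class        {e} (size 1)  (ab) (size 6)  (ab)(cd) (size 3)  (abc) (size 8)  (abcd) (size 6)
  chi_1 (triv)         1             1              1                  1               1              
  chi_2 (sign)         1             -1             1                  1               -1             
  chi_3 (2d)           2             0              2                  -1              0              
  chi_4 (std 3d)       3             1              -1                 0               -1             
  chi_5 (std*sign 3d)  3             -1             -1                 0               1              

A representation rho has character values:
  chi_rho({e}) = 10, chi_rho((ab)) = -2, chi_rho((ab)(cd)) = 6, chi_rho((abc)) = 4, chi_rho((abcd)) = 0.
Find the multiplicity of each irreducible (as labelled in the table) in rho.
Multiplicities: chi_1: 2, chi_2: 3, chi_3: 1, chi_4: 0, chi_5: 1.

Reasoning: Use <chi_rho, chi> = (1/|G|) sum_C |C| * chi_rho(C) * conj(chi(C)) with |G| = 24 for each irreducible chi in the table:
  <chi_rho, chi_1> = (1/24)[1*(10)*conj(1) + 6*(-2)*conj(1) + 3*(6)*conj(1) + 8*(4)*conj(1) + 6*(0)*conj(1)]
      = (1/24)[(10) + (-12) + (18) + (32) + (0)] = 48/24 = 2
  <chi_rho, chi_2> = (1/24)[1*(10)*conj(1) + 6*(-2)*conj(-1) + 3*(6)*conj(1) + 8*(4)*conj(1) + 6*(0)*conj(-1)]
      = (1/24)[(10) + (12) + (18) + (32) + (0)] = 72/24 = 3
  <chi_rho, chi_3> = (1/24)[1*(10)*conj(2) + 6*(-2)*conj(0) + 3*(6)*conj(2) + 8*(4)*conj(-1) + 6*(0)*conj(0)]
      = (1/24)[(20) + (0) + (36) + (-32) + (0)] = 24/24 = 1
  <chi_rho, chi_4> = (1/24)[1*(10)*conj(3) + 6*(-2)*conj(1) + 3*(6)*conj(-1) + 8*(4)*conj(0) + 6*(0)*conj(-1)]
      = (1/24)[(30) + (-12) + (-18) + (0) + (0)] = 0/24 = 0
  <chi_rho, chi_5> = (1/24)[1*(10)*conj(3) + 6*(-2)*conj(-1) + 3*(6)*conj(-1) + 8*(4)*conj(0) + 6*(0)*conj(1)]
      = (1/24)[(30) + (12) + (-18) + (0) + (0)] = 24/24 = 1
Dimension check: dim(rho) = sum (mult * dim) = 2*1 + 3*1 + 1*2 + 0*3 + 1*3 = 10 = chi_rho(e) = 10.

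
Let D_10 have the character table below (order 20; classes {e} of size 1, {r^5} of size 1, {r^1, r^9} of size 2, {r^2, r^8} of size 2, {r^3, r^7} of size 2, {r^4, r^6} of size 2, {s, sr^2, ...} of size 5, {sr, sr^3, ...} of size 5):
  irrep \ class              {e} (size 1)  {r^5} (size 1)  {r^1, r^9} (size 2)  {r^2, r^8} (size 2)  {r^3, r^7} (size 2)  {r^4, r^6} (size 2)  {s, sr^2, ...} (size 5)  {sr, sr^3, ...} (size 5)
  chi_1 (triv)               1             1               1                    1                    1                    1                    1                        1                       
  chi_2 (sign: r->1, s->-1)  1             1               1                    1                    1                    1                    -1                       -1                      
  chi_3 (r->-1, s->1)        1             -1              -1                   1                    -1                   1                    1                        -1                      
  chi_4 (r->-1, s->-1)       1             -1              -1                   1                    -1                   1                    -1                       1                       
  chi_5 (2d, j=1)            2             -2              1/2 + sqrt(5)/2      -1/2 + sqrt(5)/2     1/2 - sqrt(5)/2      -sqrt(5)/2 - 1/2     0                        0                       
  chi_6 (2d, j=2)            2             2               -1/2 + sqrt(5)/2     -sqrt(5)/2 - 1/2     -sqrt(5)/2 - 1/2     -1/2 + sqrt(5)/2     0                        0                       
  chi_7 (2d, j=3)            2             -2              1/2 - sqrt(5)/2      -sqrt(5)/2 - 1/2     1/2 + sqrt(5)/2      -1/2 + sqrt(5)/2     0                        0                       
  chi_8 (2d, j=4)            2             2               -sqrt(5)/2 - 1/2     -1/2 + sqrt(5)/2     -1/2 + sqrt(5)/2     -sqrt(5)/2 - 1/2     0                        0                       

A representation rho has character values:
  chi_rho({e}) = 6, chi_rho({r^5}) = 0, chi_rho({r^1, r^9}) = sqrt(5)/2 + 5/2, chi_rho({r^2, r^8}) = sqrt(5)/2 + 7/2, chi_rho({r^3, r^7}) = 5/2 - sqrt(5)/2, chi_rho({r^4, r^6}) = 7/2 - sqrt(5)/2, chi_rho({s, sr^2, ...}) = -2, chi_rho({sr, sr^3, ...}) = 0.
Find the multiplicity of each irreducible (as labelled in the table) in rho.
Multiplicities: chi_1: 1, chi_2: 2, chi_3: 0, chi_4: 1, chi_5: 1, chi_6: 0, chi_7: 0, chi_8: 0.

Solution. Use <chi_rho, chi> = (1/|G|) sum_C |C| * chi_rho(C) * conj(chi(C)) with |G| = 20 for each irreducible chi in the table:
  <chi_rho, chi_1> = (1/20)[1*(6)*conj(1) + 1*(0)*conj(1) + 2*(sqrt(5)/2 + 5/2)*conj(1) + 2*(sqrt(5)/2 + 7/2)*conj(1) + 2*(5/2 - sqrt(5)/2)*conj(1) + 2*(7/2 - sqrt(5)/2)*conj(1) + 5*(-2)*conj(1) + 5*(0)*conj(1)]
      = (1/20)[(6) + (0) + (sqrt(5) + 5) + (sqrt(5) + 7) + (5 - sqrt(5)) + (7 - sqrt(5)) + (-10) + (0)] = 20/20 = 1
  <chi_rho, chi_2> = (1/20)[1*(6)*conj(1) + 1*(0)*conj(1) + 2*(sqrt(5)/2 + 5/2)*conj(1) + 2*(sqrt(5)/2 + 7/2)*conj(1) + 2*(5/2 - sqrt(5)/2)*conj(1) + 2*(7/2 - sqrt(5)/2)*conj(1) + 5*(-2)*conj(-1) + 5*(0)*conj(-1)]
      = (1/20)[(6) + (0) + (sqrt(5) + 5) + (sqrt(5) + 7) + (5 - sqrt(5)) + (7 - sqrt(5)) + (10) + (0)] = 40/20 = 2
  <chi_rho, chi_3> = (1/20)[1*(6)*conj(1) + 1*(0)*conj(-1) + 2*(sqrt(5)/2 + 5/2)*conj(-1) + 2*(sqrt(5)/2 + 7/2)*conj(1) + 2*(5/2 - sqrt(5)/2)*conj(-1) + 2*(7/2 - sqrt(5)/2)*conj(1) + 5*(-2)*conj(1) + 5*(0)*conj(-1)]
      = (1/20)[(6) + (0) + (-5 - sqrt(5)) + (sqrt(5) + 7) + (-5 + sqrt(5)) + (7 - sqrt(5)) + (-10) + (0)] = 0/20 = 0
  <chi_rho, chi_4> = (1/20)[1*(6)*conj(1) + 1*(0)*conj(-1) + 2*(sqrt(5)/2 + 5/2)*conj(-1) + 2*(sqrt(5)/2 + 7/2)*conj(1) + 2*(5/2 - sqrt(5)/2)*conj(-1) + 2*(7/2 - sqrt(5)/2)*conj(1) + 5*(-2)*conj(-1) + 5*(0)*conj(1)]
      = (1/20)[(6) + (0) + (-5 - sqrt(5)) + (sqrt(5) + 7) + (-5 + sqrt(5)) + (7 - sqrt(5)) + (10) + (0)] = 20/20 = 1
  <chi_rho, chi_5> = (1/20)[1*(6)*conj(2) + 1*(0)*conj(-2) + 2*(sqrt(5)/2 + 5/2)*conj(1/2 + sqrt(5)/2) + 2*(sqrt(5)/2 + 7/2)*conj(-1/2 + sqrt(5)/2) + 2*(5/2 - sqrt(5)/2)*conj(1/2 - sqrt(5)/2) + 2*(7/2 - sqrt(5)/2)*conj(-sqrt(5)/2 - 1/2) + 5*(-2)*conj(0) + 5*(0)*conj(0)]
      = (1/20)[(12) + (0) + (5 + 3*sqrt(5)) + (-1 + 3*sqrt(5)) + (5 - 3*sqrt(5)) + (-3*sqrt(5) - 1) + (0) + (0)] = 20/20 = 1
  <chi_rho, chi_6> = (1/20)[1*(6)*conj(2) + 1*(0)*conj(2) + 2*(sqrt(5)/2 + 5/2)*conj(-1/2 + sqrt(5)/2) + 2*(sqrt(5)/2 + 7/2)*conj(-sqrt(5)/2 - 1/2) + 2*(5/2 - sqrt(5)/2)*conj(-sqrt(5)/2 - 1/2) + 2*(7/2 - sqrt(5)/2)*conj(-1/2 + sqrt(5)/2) + 5*(-2)*conj(0) + 5*(0)*conj(0)]
      = (1/20)[(12) + (0) + (2*sqrt(5)) + (-4*sqrt(5) - 6) + (-2*sqrt(5)) + (-6 + 4*sqrt(5)) + (0) + (0)] = 0/20 = 0
  <chi_rho, chi_7> = (1/20)[1*(6)*conj(2) + 1*(0)*conj(-2) + 2*(sqrt(5)/2 + 5/2)*conj(1/2 - sqrt(5)/2) + 2*(sqrt(5)/2 + 7/2)*conj(-sqrt(5)/2 - 1/2) + 2*(5/2 - sqrt(5)/2)*conj(1/2 + sqrt(5)/2) + 2*(7/2 - sqrt(5)/2)*conj(-1/2 + sqrt(5)/2) + 5*(-2)*conj(0) + 5*(0)*conj(0)]
      = (1/20)[(12) + (0) + (-2*sqrt(5)) + (-4*sqrt(5) - 6) + (2*sqrt(5)) + (-6 + 4*sqrt(5)) + (0) + (0)] = 0/20 = 0
  <chi_rho, chi_8> = (1/20)[1*(6)*conj(2) + 1*(0)*conj(2) + 2*(sqrt(5)/2 + 5/2)*conj(-sqrt(5)/2 - 1/2) + 2*(sqrt(5)/2 + 7/2)*conj(-1/2 + sqrt(5)/2) + 2*(5/2 - sqrt(5)/2)*conj(-1/2 + sqrt(5)/2) + 2*(7/2 - sqrt(5)/2)*conj(-sqrt(5)/2 - 1/2) + 5*(-2)*conj(0) + 5*(0)*conj(0)]
      = (1/20)[(12) + (0) + (-3*sqrt(5) - 5) + (-1 + 3*sqrt(5)) + (-5 + 3*sqrt(5)) + (-3*sqrt(5) - 1) + (0) + (0)] = 0/20 = 0
Dimension check: dim(rho) = sum (mult * dim) = 1*1 + 2*1 + 0*1 + 1*1 + 1*2 + 0*2 + 0*2 + 0*2 = 6 = chi_rho(e) = 6.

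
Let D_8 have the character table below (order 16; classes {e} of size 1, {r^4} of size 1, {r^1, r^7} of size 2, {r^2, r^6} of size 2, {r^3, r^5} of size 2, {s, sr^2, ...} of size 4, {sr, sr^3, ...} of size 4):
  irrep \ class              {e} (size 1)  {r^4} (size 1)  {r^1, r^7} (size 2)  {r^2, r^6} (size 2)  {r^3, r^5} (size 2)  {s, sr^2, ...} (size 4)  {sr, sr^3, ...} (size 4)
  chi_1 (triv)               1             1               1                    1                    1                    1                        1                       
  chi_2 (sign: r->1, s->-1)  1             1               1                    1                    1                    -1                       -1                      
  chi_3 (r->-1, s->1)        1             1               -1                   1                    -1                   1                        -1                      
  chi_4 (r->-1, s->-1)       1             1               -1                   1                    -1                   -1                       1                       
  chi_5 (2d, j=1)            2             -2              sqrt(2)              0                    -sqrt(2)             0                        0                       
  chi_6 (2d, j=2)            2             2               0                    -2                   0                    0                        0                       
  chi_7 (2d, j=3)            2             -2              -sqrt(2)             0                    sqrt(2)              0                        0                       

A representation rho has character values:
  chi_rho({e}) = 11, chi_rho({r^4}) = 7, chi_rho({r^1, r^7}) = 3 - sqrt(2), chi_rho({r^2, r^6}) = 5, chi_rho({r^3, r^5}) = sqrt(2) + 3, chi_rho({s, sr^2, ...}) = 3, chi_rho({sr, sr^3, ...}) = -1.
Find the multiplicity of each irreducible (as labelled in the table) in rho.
Multiplicities: chi_1: 3, chi_2: 2, chi_3: 2, chi_4: 0, chi_5: 0, chi_6: 1, chi_7: 1.

Proof sketch: Use <chi_rho, chi> = (1/|G|) sum_C |C| * chi_rho(C) * conj(chi(C)) with |G| = 16 for each irreducible chi in the table:
  <chi_rho, chi_1> = (1/16)[1*(11)*conj(1) + 1*(7)*conj(1) + 2*(3 - sqrt(2))*conj(1) + 2*(5)*conj(1) + 2*(sqrt(2) + 3)*conj(1) + 4*(3)*conj(1) + 4*(-1)*conj(1)]
      = (1/16)[(11) + (7) + (6 - 2*sqrt(2)) + (10) + (2*sqrt(2) + 6) + (12) + (-4)] = 48/16 = 3
  <chi_rho, chi_2> = (1/16)[1*(11)*conj(1) + 1*(7)*conj(1) + 2*(3 - sqrt(2))*conj(1) + 2*(5)*conj(1) + 2*(sqrt(2) + 3)*conj(1) + 4*(3)*conj(-1) + 4*(-1)*conj(-1)]
      = (1/16)[(11) + (7) + (6 - 2*sqrt(2)) + (10) + (2*sqrt(2) + 6) + (-12) + (4)] = 32/16 = 2
  <chi_rho, chi_3> = (1/16)[1*(11)*conj(1) + 1*(7)*conj(1) + 2*(3 - sqrt(2))*conj(-1) + 2*(5)*conj(1) + 2*(sqrt(2) + 3)*conj(-1) + 4*(3)*conj(1) + 4*(-1)*conj(-1)]
      = (1/16)[(11) + (7) + (-6 + 2*sqrt(2)) + (10) + (-6 - 2*sqrt(2)) + (12) + (4)] = 32/16 = 2
  <chi_rho, chi_4> = (1/16)[1*(11)*conj(1) + 1*(7)*conj(1) + 2*(3 - sqrt(2))*conj(-1) + 2*(5)*conj(1) + 2*(sqrt(2) + 3)*conj(-1) + 4*(3)*conj(-1) + 4*(-1)*conj(1)]
      = (1/16)[(11) + (7) + (-6 + 2*sqrt(2)) + (10) + (-6 - 2*sqrt(2)) + (-12) + (-4)] = 0/16 = 0
  <chi_rho, chi_5> = (1/16)[1*(11)*conj(2) + 1*(7)*conj(-2) + 2*(3 - sqrt(2))*conj(sqrt(2)) + 2*(5)*conj(0) + 2*(sqrt(2) + 3)*conj(-sqrt(2)) + 4*(3)*conj(0) + 4*(-1)*conj(0)]
      = (1/16)[(22) + (-14) + (-4 + 6*sqrt(2)) + (0) + (-6*sqrt(2) - 4) + (0) + (0)] = 0/16 = 0
  <chi_rho, chi_6> = (1/16)[1*(11)*conj(2) + 1*(7)*conj(2) + 2*(3 - sqrt(2))*conj(0) + 2*(5)*conj(-2) + 2*(sqrt(2) + 3)*conj(0) + 4*(3)*conj(0) + 4*(-1)*conj(0)]
      = (1/16)[(22) + (14) + (0) + (-20) + (0) + (0) + (0)] = 16/16 = 1
  <chi_rho, chi_7> = (1/16)[1*(11)*conj(2) + 1*(7)*conj(-2) + 2*(3 - sqrt(2))*conj(-sqrt(2)) + 2*(5)*conj(0) + 2*(sqrt(2) + 3)*conj(sqrt(2)) + 4*(3)*conj(0) + 4*(-1)*conj(0)]
      = (1/16)[(22) + (-14) + (4 - 6*sqrt(2)) + (0) + (4 + 6*sqrt(2)) + (0) + (0)] = 16/16 = 1
Dimension check: dim(rho) = sum (mult * dim) = 3*1 + 2*1 + 2*1 + 0*1 + 0*2 + 1*2 + 1*2 = 11 = chi_rho(e) = 11.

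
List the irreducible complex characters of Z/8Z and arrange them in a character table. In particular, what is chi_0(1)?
Character table of Z/8Z (irreps indexed chi_0,...,chi_7 with chi_k(m) = zeta_8^(k*m), zeta_8 = exp(2*pi*i/8)):
  irrep \ class  {0} (size 1)  {1} (size 1)    {2} (size 1)  {3} (size 1)    {4} (size 1)  {5} (size 1)    {6} (size 1)  {7} (size 1)  
  chi_0          1             1               1             1               1             1               1             1             
  chi_1          1             exp(I*pi/4)     I             exp(3*I*pi/4)   -1            exp(-3*I*pi/4)  -I            exp(-I*pi/4)  
  chi_2          1             I               -1            -I              1             I               -1            -I            
  chi_3          1             exp(3*I*pi/4)   -I            exp(I*pi/4)     -1            exp(-I*pi/4)    I             exp(-3*I*pi/4)
  chi_4          1             -1              1             -1              1             -1              1             -1            
  chi_5          1             exp(-3*I*pi/4)  I             exp(-I*pi/4)    -1            exp(I*pi/4)     -I            exp(3*I*pi/4) 
  chi_6          1             -I              -1            I               1             -I              -1            I             
  chi_7          1             exp(-I*pi/4)    -I            exp(-3*I*pi/4)  -1            exp(3*I*pi/4)   I             exp(I*pi/4)   

Spot check: chi_0(1) = zeta_8^(0*1) = zeta_8^0 = 1.

Derivation: Z/8Z is abelian, so all 8 irreducible complex representations are 1-dimensional. They are given by chi_k(m) = zeta_8^(k*m) for k = 0,...,7. Row orthogonality: sum_m chi_k(m) conj(chi_l(m)) = 8 * [k = l].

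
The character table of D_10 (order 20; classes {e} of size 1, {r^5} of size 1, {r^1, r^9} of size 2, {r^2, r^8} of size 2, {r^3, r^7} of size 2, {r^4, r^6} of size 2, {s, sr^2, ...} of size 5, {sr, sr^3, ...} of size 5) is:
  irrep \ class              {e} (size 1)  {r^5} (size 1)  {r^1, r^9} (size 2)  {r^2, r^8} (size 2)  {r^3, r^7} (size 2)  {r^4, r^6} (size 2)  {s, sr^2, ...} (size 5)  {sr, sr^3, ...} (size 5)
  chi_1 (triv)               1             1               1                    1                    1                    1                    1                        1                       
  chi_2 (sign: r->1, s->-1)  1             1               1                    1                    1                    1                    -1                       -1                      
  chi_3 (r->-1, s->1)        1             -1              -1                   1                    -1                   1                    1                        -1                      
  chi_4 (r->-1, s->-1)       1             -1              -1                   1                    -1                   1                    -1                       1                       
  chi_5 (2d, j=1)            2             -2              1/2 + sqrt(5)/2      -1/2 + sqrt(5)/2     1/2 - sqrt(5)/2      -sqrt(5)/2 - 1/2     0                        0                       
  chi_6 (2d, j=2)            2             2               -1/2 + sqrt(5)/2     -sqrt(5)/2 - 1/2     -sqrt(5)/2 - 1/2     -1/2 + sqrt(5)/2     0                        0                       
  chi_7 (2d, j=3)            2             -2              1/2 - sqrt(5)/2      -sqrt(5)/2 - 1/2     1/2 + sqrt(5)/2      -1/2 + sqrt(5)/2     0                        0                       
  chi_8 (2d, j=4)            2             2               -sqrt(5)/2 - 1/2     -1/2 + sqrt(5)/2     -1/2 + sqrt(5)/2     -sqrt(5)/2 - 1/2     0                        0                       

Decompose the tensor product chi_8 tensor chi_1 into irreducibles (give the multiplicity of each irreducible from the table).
chi_8 tensor chi_1 = chi_8 (all other irreducibles have multiplicity 0).

Proof sketch: The character of a tensor product is the pointwise product (chi_8 * chi_1)(C) = chi_8(C) * chi_1(C):
  {e}: (2)*(1), {r^5}: (2)*(1), {r^1, r^9}: (-sqrt(5)/2 - 1/2)*(1), {r^2, r^8}: (-1/2 + sqrt(5)/2)*(1), {r^3, r^7}: (-1/2 + sqrt(5)/2)*(1), {r^4, r^6}: (-sqrt(5)/2 - 1/2)*(1), {s, sr^2, ...}: (0)*(1), {sr, sr^3, ...}: (0)*(1)
so (chi_8 * chi_1) takes values
  {e} -> 2, {r^5} -> 2, {r^1, r^9} -> -sqrt(5)/2 - 1/2, {r^2, r^8} -> -1/2 + sqrt(5)/2, {r^3, r^7} -> -1/2 + sqrt(5)/2, {r^4, r^6} -> -sqrt(5)/2 - 1/2, {s, sr^2, ...} -> 0, {sr, sr^3, ...} -> 0.
Now take the inner product of this character with each irreducible chi from the table, <chi_8*chi_1, chi> = (1/20) sum_C |C| (chi_8*chi_1)(C) conj(chi(C)):
  <chi_8*chi_1, chi_1> = (1/20)[1*(2)*conj(1) + 1*(2)*conj(1) + 2*(-sqrt(5)/2 - 1/2)*conj(1) + 2*(-1/2 + sqrt(5)/2)*conj(1) + 2*(-1/2 + sqrt(5)/2)*conj(1) + 2*(-sqrt(5)/2 - 1/2)*conj(1) + 5*(0)*conj(1) + 5*(0)*conj(1)]
      = (1/20)[(2) + (2) + (-sqrt(5) - 1) + (-1 + sqrt(5)) + (-1 + sqrt(5)) + (-sqrt(5) - 1) + (0) + (0)] = 0/20 = 0
  <chi_8*chi_1, chi_2> = (1/20)[1*(2)*conj(1) + 1*(2)*conj(1) + 2*(-sqrt(5)/2 - 1/2)*conj(1) + 2*(-1/2 + sqrt(5)/2)*conj(1) + 2*(-1/2 + sqrt(5)/2)*conj(1) + 2*(-sqrt(5)/2 - 1/2)*conj(1) + 5*(0)*conj(-1) + 5*(0)*conj(-1)]
      = (1/20)[(2) + (2) + (-sqrt(5) - 1) + (-1 + sqrt(5)) + (-1 + sqrt(5)) + (-sqrt(5) - 1) + (0) + (0)] = 0/20 = 0
  <chi_8*chi_1, chi_3> = (1/20)[1*(2)*conj(1) + 1*(2)*conj(-1) + 2*(-sqrt(5)/2 - 1/2)*conj(-1) + 2*(-1/2 + sqrt(5)/2)*conj(1) + 2*(-1/2 + sqrt(5)/2)*conj(-1) + 2*(-sqrt(5)/2 - 1/2)*conj(1) + 5*(0)*conj(1) + 5*(0)*conj(-1)]
      = (1/20)[(2) + (-2) + (1 + sqrt(5)) + (-1 + sqrt(5)) + (1 - sqrt(5)) + (-sqrt(5) - 1) + (0) + (0)] = 0/20 = 0
  <chi_8*chi_1, chi_4> = (1/20)[1*(2)*conj(1) + 1*(2)*conj(-1) + 2*(-sqrt(5)/2 - 1/2)*conj(-1) + 2*(-1/2 + sqrt(5)/2)*conj(1) + 2*(-1/2 + sqrt(5)/2)*conj(-1) + 2*(-sqrt(5)/2 - 1/2)*conj(1) + 5*(0)*conj(-1) + 5*(0)*conj(1)]
      = (1/20)[(2) + (-2) + (1 + sqrt(5)) + (-1 + sqrt(5)) + (1 - sqrt(5)) + (-sqrt(5) - 1) + (0) + (0)] = 0/20 = 0
  <chi_8*chi_1, chi_5> = (1/20)[1*(2)*conj(2) + 1*(2)*conj(-2) + 2*(-sqrt(5)/2 - 1/2)*conj(1/2 + sqrt(5)/2) + 2*(-1/2 + sqrt(5)/2)*conj(-1/2 + sqrt(5)/2) + 2*(-1/2 + sqrt(5)/2)*conj(1/2 - sqrt(5)/2) + 2*(-sqrt(5)/2 - 1/2)*conj(-sqrt(5)/2 - 1/2) + 5*(0)*conj(0) + 5*(0)*conj(0)]
      = (1/20)[(4) + (-4) + (-3 - sqrt(5)) + (3 - sqrt(5)) + (-3 + sqrt(5)) + (sqrt(5) + 3) + (0) + (0)] = 0/20 = 0
  <chi_8*chi_1, chi_6> = (1/20)[1*(2)*conj(2) + 1*(2)*conj(2) + 2*(-sqrt(5)/2 - 1/2)*conj(-1/2 + sqrt(5)/2) + 2*(-1/2 + sqrt(5)/2)*conj(-sqrt(5)/2 - 1/2) + 2*(-1/2 + sqrt(5)/2)*conj(-sqrt(5)/2 - 1/2) + 2*(-sqrt(5)/2 - 1/2)*conj(-1/2 + sqrt(5)/2) + 5*(0)*conj(0) + 5*(0)*conj(0)]
      = (1/20)[(4) + (4) + (-2) + (-2) + (-2) + (-2) + (0) + (0)] = 0/20 = 0
  <chi_8*chi_1, chi_7> = (1/20)[1*(2)*conj(2) + 1*(2)*conj(-2) + 2*(-sqrt(5)/2 - 1/2)*conj(1/2 - sqrt(5)/2) + 2*(-1/2 + sqrt(5)/2)*conj(-sqrt(5)/2 - 1/2) + 2*(-1/2 + sqrt(5)/2)*conj(1/2 + sqrt(5)/2) + 2*(-sqrt(5)/2 - 1/2)*conj(-1/2 + sqrt(5)/2) + 5*(0)*conj(0) + 5*(0)*conj(0)]
      = (1/20)[(4) + (-4) + (2) + (-2) + (2) + (-2) + (0) + (0)] = 0/20 = 0
  <chi_8*chi_1, chi_8> = (1/20)[1*(2)*conj(2) + 1*(2)*conj(2) + 2*(-sqrt(5)/2 - 1/2)*conj(-sqrt(5)/2 - 1/2) + 2*(-1/2 + sqrt(5)/2)*conj(-1/2 + sqrt(5)/2) + 2*(-1/2 + sqrt(5)/2)*conj(-1/2 + sqrt(5)/2) + 2*(-sqrt(5)/2 - 1/2)*conj(-sqrt(5)/2 - 1/2) + 5*(0)*conj(0) + 5*(0)*conj(0)]
      = (1/20)[(4) + (4) + (sqrt(5) + 3) + (3 - sqrt(5)) + (3 - sqrt(5)) + (sqrt(5) + 3) + (0) + (0)] = 20/20 = 1
Hence the multiplicities are chi_8: 1. Dimension check: dim(chi_8)*dim(chi_1) = 2*1 = 2 and sum (mult * dim) = 1*2 = 2.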